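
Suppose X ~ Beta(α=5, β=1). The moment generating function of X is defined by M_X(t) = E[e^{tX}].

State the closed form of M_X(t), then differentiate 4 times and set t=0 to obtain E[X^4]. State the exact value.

M_X(t) = ₁F₁(5; 6; t)
M^(4)(t) = 5*₁F₁(9; 10; t)/9

E[X^4] = M^(4)(0) = 5/9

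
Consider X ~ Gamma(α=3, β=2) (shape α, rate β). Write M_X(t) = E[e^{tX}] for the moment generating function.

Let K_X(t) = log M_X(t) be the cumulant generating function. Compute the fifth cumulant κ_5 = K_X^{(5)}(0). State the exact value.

κ_5 = d^5K/dt^5 |_{t=0} = 9/4

M_X(t) = 8/(2 - t)^3
K_X(t) = log M_X(t) = -3*log(2 - t) + 3*log(2)
dK/dt = -3/(t - 2)
d^2K/dt^2 = 3/(t^2 - 4*t + 4)
d^3K/dt^3 = -6/(t^3 - 6*t^2 + 12*t - 8)
d^4K/dt^4 = 18/(t^4 - 8*t^3 + 24*t^2 - 32*t + 16)
d^5K/dt^5 = -72/(t^5 - 10*t^4 + 40*t^3 - 80*t^2 + 80*t - 32)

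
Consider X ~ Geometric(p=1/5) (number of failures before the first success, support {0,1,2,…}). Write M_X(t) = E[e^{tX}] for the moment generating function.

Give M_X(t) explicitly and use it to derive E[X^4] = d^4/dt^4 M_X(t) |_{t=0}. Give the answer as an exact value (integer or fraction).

E[X^4] = d^4M/dt^4 |_{t=0} = 8676

M_X(t) = 1/(5*(1 - 4*e^(t)/5))
dM/dt = 4*e^(t)/(16*e^(2*t) - 40*e^(t) + 25)
d^2M/dt^2 = (-16*e^(2*t) - 20*e^(t))/(64*e^(3*t) - 240*e^(2*t) + 300*e^(t) - 125)
d^3M/dt^3 = (64*e^(3*t) + 320*e^(2*t) + 100*e^(t))/(256*e^(4*t) - 1280*e^(3*t) + 2400*e^(2*t) - 2000*e^(t) + 625)
d^4M/dt^4 = (-256*e^(4*t) - 3520*e^(3*t) - 4400*e^(2*t) - 500*e^(t))/(1024*e^(5*t) - 6400*e^(4*t) + 16000*e^(3*t) - 20000*e^(2*t) + 12500*e^(t) - 3125)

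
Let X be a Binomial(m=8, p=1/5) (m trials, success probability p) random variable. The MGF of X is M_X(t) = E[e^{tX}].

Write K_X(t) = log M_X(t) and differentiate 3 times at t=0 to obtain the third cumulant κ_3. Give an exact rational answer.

M_X(t) = (e^(t)/5 + 4/5)^8
K_X(t) = log M_X(t) = 8*log(e^(t)/5 + 4/5)
dK/dt = 8*e^(t)/(e^(t) + 4)
d^2K/dt^2 = 32*e^(t)/(e^(2*t) + 8*e^(t) + 16)
d^3K/dt^3 = (-32*e^(2*t) + 128*e^(t))/(e^(3*t) + 12*e^(2*t) + 48*e^(t) + 64)

κ_3 = d^3K/dt^3 |_{t=0} = 96/125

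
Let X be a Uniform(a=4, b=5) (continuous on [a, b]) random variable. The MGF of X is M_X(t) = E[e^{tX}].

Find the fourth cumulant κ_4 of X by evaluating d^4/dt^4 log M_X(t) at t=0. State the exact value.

κ_4 = K′′′′(0) = -1/120

M_X(t) = (e^(5*t) - e^(4*t))/t
K_X(t) = log M_X(t) = -log(t) + log(e^(5*t) - e^(4*t))
K′(t) = (5*t*e^(t) - 4*t - e^(t) + 1)/(t*e^(t) - t)
K′′(t) = (-t^2*e^(t) + e^(2*t) - 2*e^(t) + 1)/(t^2*e^(2*t) - 2*t^2*e^(t) + t^2)
K′′′(t) = (t^3*e^(2*t) + t^3*e^(t) - 2*e^(3*t) + 6*e^(2*t) - 6*e^(t) + 2)/(t^3*e^(3*t) - 3*t^3*e^(2*t) + 3*t^3*e^(t) - t^3)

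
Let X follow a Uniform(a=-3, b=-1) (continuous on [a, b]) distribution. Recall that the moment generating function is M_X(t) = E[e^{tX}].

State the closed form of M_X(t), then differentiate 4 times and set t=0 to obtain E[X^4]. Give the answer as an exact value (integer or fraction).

E[X^4] = M^(4)(0) = 121/5

M_X(t) = (e^(-t) - e^(-3*t))/(2*t)
M^(4)(t) = (t^4*e^(2*t) - 81*t^4 + 4*t^3*e^(2*t) - 108*t^3 + 12*t^2*e^(2*t) - 108*t^2 + 24*t*e^(2*t) - 72*t + 24*e^(2*t) - 24)*e^(-3*t)/(2*t^5)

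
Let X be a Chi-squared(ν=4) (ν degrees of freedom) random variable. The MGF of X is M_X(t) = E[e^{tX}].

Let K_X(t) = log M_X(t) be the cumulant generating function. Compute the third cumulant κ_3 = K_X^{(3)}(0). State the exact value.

κ_3 = D^3[K](0) = 32

M_X(t) = (1 - 2*t)^(-2)
K_X(t) = log M_X(t) = -2*log(1 - 2*t)
D^3[K](t) = -32/(8*t^3 - 12*t^2 + 6*t - 1)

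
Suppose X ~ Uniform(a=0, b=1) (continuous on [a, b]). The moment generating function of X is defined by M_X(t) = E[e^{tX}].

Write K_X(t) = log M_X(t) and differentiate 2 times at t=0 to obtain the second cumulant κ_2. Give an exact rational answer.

M_X(t) = (e^(t) - 1)/t
K_X(t) = log M_X(t) = -log(t) + log(e^(t) - 1)
K^(2)(t) = (-t^2*e^(t) + e^(2*t) - 2*e^(t) + 1)/(t^2*e^(2*t) - 2*t^2*e^(t) + t^2)

κ_2 = K^(2)(0) = 1/12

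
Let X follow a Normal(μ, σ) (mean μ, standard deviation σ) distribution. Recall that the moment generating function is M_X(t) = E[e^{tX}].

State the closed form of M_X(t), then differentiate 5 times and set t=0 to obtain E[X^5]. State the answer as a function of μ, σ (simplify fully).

E[X^5] = M′′′′′(0) = μ*(μ^4 + 10*μ^2*σ^2 + 15*σ^4)

M_X(t) = e^(μ*t + σ^2*t^2/2)
M′(t) = μ*e^(μ*t)*e^(σ^2*t^2/2) + σ^2*t*e^(μ*t)*e^(σ^2*t^2/2)
M′′(t) = μ^2*e^(μ*t)*e^(σ^2*t^2/2) + 2*μ*σ^2*t*e^(μ*t)*e^(σ^2*t^2/2) + σ^4*t^2*e^(μ*t)*e^(σ^2*t^2/2) + σ^2*e^(μ*t)*e^(σ^2*t^2/2)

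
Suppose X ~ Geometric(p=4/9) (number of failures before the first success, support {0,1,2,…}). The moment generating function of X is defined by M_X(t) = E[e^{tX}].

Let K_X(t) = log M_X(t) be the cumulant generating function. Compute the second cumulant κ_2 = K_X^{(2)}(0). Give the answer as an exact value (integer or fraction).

M_X(t) = 4/(9*(1 - 5*e^(t)/9))
K_X(t) = log M_X(t) = -log(1 - 5*e^(t)/9) - 2*log(3) + 2*log(2)
K′(t) = -5*e^(t)/(5*e^(t) - 9)
K′′(t) = 45*e^(t)/(25*e^(2*t) - 90*e^(t) + 81)

κ_2 = K′′(0) = 45/16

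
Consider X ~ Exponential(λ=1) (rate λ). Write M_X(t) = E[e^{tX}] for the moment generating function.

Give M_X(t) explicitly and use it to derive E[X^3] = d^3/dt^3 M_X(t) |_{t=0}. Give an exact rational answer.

M_X(t) = 1/(1 - t)
M′(t) = 1/(t^2 - 2*t + 1)
M′′(t) = -2/(t^3 - 3*t^2 + 3*t - 1)
M′′′(t) = 6/(t^4 - 4*t^3 + 6*t^2 - 4*t + 1)

E[X^3] = M′′′(0) = 6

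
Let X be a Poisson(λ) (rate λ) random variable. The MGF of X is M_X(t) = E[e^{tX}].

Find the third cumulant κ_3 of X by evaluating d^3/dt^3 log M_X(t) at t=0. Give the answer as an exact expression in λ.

κ_3 = K^(3)(0) = λ

M_X(t) = e^(λ*(e^(t) - 1))
K_X(t) = log M_X(t) = λ*(e^(t) - 1)
K^(3)(t) = λ*e^(t)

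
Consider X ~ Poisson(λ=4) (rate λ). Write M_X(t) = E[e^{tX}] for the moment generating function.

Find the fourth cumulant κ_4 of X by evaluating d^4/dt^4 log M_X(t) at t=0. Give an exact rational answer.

M_X(t) = e^(4*e^(t) - 4)
K_X(t) = log M_X(t) = 4*e^(t) - 4
dK/dt = 4*e^(t)
d^2K/dt^2 = 4*e^(t)
d^3K/dt^3 = 4*e^(t)
d^4K/dt^4 = 4*e^(t)

κ_4 = d^4K/dt^4 |_{t=0} = 4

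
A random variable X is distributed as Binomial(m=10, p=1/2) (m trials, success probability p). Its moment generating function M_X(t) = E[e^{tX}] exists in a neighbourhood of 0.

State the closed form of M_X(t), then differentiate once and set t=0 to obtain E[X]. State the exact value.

E[X] = M^(1)(0) = 5

M_X(t) = (e^(t)/2 + 1/2)^10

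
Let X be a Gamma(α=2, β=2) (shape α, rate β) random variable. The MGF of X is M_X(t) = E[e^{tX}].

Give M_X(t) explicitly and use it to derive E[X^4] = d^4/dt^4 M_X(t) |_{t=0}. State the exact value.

M_X(t) = 4/(2 - t)^2
M^(4)(t) = 480/(t^6 - 12*t^5 + 60*t^4 - 160*t^3 + 240*t^2 - 192*t + 64)

E[X^4] = M^(4)(0) = 15/2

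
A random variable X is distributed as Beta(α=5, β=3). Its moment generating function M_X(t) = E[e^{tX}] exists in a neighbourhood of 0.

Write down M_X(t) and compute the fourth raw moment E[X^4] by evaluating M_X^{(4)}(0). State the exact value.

E[X^4] = d^4M/dt^4 |_{t=0} = 7/33

M_X(t) = ₁F₁(5; 8; t)
dM/dt = 5*₁F₁(6; 9; t)/8
d^2M/dt^2 = 5*₁F₁(7; 10; t)/12
d^3M/dt^3 = 7*₁F₁(8; 11; t)/24
d^4M/dt^4 = 7*₁F₁(9; 12; t)/33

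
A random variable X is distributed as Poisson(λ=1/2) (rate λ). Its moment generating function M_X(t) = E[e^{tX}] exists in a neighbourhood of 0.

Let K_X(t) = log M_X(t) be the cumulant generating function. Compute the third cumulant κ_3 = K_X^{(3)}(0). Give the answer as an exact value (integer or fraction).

κ_3 = K^(3)(0) = 1/2

M_X(t) = e^(e^(t)/2 - 1/2)
K_X(t) = log M_X(t) = e^(t)/2 - 1/2
K^(3)(t) = e^(t)/2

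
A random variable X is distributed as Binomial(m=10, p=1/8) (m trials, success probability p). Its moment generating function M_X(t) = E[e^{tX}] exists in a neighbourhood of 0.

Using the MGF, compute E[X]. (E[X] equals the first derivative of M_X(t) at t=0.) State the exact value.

E[X] = dM/dt |_{t=0} = 5/4

M_X(t) = (e^(t)/8 + 7/8)^10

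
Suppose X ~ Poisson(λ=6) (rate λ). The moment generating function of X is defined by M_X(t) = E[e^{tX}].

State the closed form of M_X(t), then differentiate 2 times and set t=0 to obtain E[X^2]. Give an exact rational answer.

M_X(t) = e^(6*e^(t) - 6)
M^(2)(t) = (36*e^(2*t)*e^(6*e^(t)) + 6*e^(t)*e^(6*e^(t)))*e^(-6)

E[X^2] = M^(2)(0) = 42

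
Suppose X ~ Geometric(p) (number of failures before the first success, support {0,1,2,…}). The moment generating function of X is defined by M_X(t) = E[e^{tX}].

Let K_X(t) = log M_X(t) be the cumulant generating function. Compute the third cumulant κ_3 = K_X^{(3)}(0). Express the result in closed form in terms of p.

M_X(t) = p/(-(1 - p)*e^(t) + 1)
K_X(t) = log M_X(t) = log(p) - log(-(1 - p)*e^(t) + 1)
K′(t) = (-p*e^(t) + e^(t))/(p*e^(t) - e^(t) + 1)
K′′(t) = (-p*e^(t) + e^(t))/(p^2*e^(2*t) - 2*p*e^(2*t) + 2*p*e^(t) + e^(2*t) - 2*e^(t) + 1)

κ_3 = K′′′(0) = (p^2 - 3*p + 2)/p^3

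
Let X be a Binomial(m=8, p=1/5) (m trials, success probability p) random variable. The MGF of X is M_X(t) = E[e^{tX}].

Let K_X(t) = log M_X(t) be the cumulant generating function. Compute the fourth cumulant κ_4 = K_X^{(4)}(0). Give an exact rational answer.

M_X(t) = (e^(t)/5 + 4/5)^8
K_X(t) = log M_X(t) = 8*log(e^(t)/5 + 4/5)
dK/dt = 8*e^(t)/(e^(t) + 4)
d^2K/dt^2 = 32*e^(t)/(e^(2*t) + 8*e^(t) + 16)
d^3K/dt^3 = (-32*e^(2*t) + 128*e^(t))/(e^(3*t) + 12*e^(2*t) + 48*e^(t) + 64)
d^4K/dt^4 = (32*e^(3*t) - 512*e^(2*t) + 512*e^(t))/(e^(4*t) + 16*e^(3*t) + 96*e^(2*t) + 256*e^(t) + 256)

κ_4 = d^4K/dt^4 |_{t=0} = 32/625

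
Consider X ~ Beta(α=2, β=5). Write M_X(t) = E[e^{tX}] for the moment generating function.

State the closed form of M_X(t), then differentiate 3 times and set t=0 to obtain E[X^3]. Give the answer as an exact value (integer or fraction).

M_X(t) = ₁F₁(2; 7; t)
D^3[M](t) = ₁F₁(5; 10; t)/21

E[X^3] = D^3[M](0) = 1/21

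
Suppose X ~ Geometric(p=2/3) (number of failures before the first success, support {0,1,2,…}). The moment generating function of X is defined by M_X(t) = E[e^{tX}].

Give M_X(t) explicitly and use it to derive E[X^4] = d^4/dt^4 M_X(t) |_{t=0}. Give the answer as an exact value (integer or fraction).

M_X(t) = 2/(3*(1 - e^(t)/3))
D^4[M](t) = (-2*e^(4*t) - 66*e^(3*t) - 198*e^(2*t) - 54*e^(t))/(e^(5*t) - 15*e^(4*t) + 90*e^(3*t) - 270*e^(2*t) + 405*e^(t) - 243)

E[X^4] = D^4[M](0) = 10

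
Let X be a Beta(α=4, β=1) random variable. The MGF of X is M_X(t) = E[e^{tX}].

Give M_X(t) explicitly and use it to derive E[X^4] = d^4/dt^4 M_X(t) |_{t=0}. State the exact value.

E[X^4] = D^4[M](0) = 1/2

M_X(t) = ₁F₁(4; 5; t)
D^4[M](t) = ₁F₁(8; 9; t)/2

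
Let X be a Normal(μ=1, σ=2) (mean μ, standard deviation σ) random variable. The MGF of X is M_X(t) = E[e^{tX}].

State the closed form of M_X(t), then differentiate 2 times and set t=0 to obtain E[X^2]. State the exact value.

E[X^2] = D^2[M](0) = 5

M_X(t) = e^(2*t^2 + t)
D^2[M](t) = 16*t^2*e^(t)*e^(2*t^2) + 8*t*e^(t)*e^(2*t^2) + 5*e^(t)*e^(2*t^2)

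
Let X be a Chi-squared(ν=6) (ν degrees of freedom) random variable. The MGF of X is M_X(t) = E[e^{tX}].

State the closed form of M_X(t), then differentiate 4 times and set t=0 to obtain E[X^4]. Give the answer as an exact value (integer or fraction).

E[X^4] = D^4[M](0) = 5760

M_X(t) = (1 - 2*t)^(-3)
D^4[M](t) = -5760/(128*t^7 - 448*t^6 + 672*t^5 - 560*t^4 + 280*t^3 - 84*t^2 + 14*t - 1)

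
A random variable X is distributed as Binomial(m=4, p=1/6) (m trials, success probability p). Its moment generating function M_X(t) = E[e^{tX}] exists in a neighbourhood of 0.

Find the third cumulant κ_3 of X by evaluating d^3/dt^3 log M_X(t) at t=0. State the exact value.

κ_3 = D^3[K](0) = 10/27

M_X(t) = (e^(t)/6 + 5/6)^4
K_X(t) = log M_X(t) = 4*log(e^(t)/6 + 5/6)
D^3[K](t) = (-20*e^(2*t) + 100*e^(t))/(e^(3*t) + 15*e^(2*t) + 75*e^(t) + 125)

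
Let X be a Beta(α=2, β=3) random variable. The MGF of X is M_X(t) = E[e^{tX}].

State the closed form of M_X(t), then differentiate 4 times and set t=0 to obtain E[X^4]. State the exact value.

M_X(t) = ₁F₁(2; 5; t)
M′(t) = 2*₁F₁(3; 6; t)/5
M′′(t) = ₁F₁(4; 7; t)/5
M′′′(t) = 4*₁F₁(5; 8; t)/35
M′′′′(t) = ₁F₁(6; 9; t)/14

E[X^4] = M′′′′(0) = 1/14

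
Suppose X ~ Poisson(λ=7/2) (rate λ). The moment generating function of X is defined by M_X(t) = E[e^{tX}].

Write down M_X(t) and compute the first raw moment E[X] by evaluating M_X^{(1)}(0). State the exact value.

E[X] = dM/dt |_{t=0} = 7/2

M_X(t) = e^(7*e^(t)/2 - 7/2)
dM/dt = 7*e^(-7/2)*e^(t)*e^(7*e^(t)/2)/2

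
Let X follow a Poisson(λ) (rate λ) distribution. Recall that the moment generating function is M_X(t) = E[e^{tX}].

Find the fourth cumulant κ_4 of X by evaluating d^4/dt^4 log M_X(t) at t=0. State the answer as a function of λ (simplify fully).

κ_4 = K′′′′(0) = λ

M_X(t) = e^(λ*(e^(t) - 1))
K_X(t) = log M_X(t) = λ*(e^(t) - 1)
K′(t) = λ*e^(t)
K′′(t) = λ*e^(t)
K′′′(t) = λ*e^(t)
K′′′′(t) = λ*e^(t)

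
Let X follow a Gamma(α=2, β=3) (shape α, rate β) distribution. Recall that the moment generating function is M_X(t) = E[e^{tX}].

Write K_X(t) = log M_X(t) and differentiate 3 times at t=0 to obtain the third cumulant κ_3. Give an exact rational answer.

M_X(t) = 9/(3 - t)^2
K_X(t) = log M_X(t) = -2*log(3 - t) + 2*log(3)
dK/dt = -2/(t - 3)
d^2K/dt^2 = 2/(t^2 - 6*t + 9)
d^3K/dt^3 = -4/(t^3 - 9*t^2 + 27*t - 27)

κ_3 = d^3K/dt^3 |_{t=0} = 4/27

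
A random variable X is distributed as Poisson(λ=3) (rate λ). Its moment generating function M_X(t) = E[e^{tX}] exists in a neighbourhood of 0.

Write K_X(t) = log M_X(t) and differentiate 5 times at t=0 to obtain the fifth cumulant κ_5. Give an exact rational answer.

κ_5 = K′′′′′(0) = 3

M_X(t) = e^(3*e^(t) - 3)
K_X(t) = log M_X(t) = 3*e^(t) - 3
K′(t) = 3*e^(t)
K′′(t) = 3*e^(t)
K′′′(t) = 3*e^(t)
K′′′′(t) = 3*e^(t)
K′′′′′(t) = 3*e^(t)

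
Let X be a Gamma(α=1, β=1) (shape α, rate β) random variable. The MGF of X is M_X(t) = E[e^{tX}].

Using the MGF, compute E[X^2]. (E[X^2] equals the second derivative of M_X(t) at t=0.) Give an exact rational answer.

E[X^2] = d^2M/dt^2 |_{t=0} = 2

M_X(t) = 1/(1 - t)
dM/dt = 1/(t^2 - 2*t + 1)
d^2M/dt^2 = -2/(t^3 - 3*t^2 + 3*t - 1)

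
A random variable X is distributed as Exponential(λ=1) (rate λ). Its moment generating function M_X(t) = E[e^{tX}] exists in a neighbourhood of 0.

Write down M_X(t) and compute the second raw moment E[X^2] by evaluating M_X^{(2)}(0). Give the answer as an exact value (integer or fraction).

M_X(t) = 1/(1 - t)
M^(2)(t) = -2/(t^3 - 3*t^2 + 3*t - 1)

E[X^2] = M^(2)(0) = 2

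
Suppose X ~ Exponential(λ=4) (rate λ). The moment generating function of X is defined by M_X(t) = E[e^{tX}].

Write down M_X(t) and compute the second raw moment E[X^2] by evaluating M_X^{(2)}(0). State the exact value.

M_X(t) = 4/(4 - t)
dM/dt = 4/(t^2 - 8*t + 16)
d^2M/dt^2 = -8/(t^3 - 12*t^2 + 48*t - 64)

E[X^2] = d^2M/dt^2 |_{t=0} = 1/8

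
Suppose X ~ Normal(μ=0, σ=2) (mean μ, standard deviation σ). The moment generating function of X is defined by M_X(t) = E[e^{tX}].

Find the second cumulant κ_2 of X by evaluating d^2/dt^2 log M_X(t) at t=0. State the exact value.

M_X(t) = e^(2*t^2)
K_X(t) = log M_X(t) = 2*t^2
K′(t) = 4*t
K′′(t) = 4

κ_2 = K′′(0) = 4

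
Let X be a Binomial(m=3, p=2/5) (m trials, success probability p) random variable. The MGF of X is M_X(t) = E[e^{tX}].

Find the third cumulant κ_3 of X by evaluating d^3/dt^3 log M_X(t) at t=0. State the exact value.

κ_3 = K′′′(0) = 18/125

M_X(t) = (2*e^(t)/5 + 3/5)^3
K_X(t) = log M_X(t) = 3*log(2*e^(t)/5 + 3/5)
K′(t) = 6*e^(t)/(2*e^(t) + 3)
K′′(t) = 18*e^(t)/(4*e^(2*t) + 12*e^(t) + 9)
K′′′(t) = (-36*e^(2*t) + 54*e^(t))/(8*e^(3*t) + 36*e^(2*t) + 54*e^(t) + 27)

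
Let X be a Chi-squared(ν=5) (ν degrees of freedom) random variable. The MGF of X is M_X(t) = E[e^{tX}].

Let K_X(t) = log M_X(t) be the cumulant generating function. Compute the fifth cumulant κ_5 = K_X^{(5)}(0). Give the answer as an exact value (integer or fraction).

κ_5 = D^5[K](0) = 1920

M_X(t) = (1 - 2*t)^(-5/2)
K_X(t) = log M_X(t) = -5*log(1 - 2*t)/2
D^5[K](t) = -1920/(32*t^5 - 80*t^4 + 80*t^3 - 40*t^2 + 10*t - 1)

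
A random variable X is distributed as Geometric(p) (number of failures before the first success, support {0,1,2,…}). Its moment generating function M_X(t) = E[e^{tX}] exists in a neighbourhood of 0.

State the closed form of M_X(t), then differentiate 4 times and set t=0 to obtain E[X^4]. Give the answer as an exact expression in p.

E[X^4] = D^4[M](0) = 1 - 15/p + 50/p^2 - 60/p^3 + 24/p^4

M_X(t) = p/(-(1 - p)*e^(t) + 1)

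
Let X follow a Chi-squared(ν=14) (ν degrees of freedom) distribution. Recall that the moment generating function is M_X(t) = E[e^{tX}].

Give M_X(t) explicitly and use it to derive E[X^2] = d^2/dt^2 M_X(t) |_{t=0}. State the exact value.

E[X^2] = D^2[M](0) = 224

M_X(t) = (1 - 2*t)^(-7)
D^2[M](t) = -224/(512*t^9 - 2304*t^8 + 4608*t^7 - 5376*t^6 + 4032*t^5 - 2016*t^4 + 672*t^3 - 144*t^2 + 18*t - 1)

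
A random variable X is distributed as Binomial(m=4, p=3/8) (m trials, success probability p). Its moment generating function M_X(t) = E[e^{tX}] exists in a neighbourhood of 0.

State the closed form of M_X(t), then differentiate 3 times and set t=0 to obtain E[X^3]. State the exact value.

E[X^3] = D^3[M](0) = 501/64

M_X(t) = (3*e^(t)/8 + 5/8)^4
D^3[M](t) = 81*e^(4*t)/64 + 3645*e^(3*t)/1024 + 675*e^(2*t)/256 + 375*e^(t)/1024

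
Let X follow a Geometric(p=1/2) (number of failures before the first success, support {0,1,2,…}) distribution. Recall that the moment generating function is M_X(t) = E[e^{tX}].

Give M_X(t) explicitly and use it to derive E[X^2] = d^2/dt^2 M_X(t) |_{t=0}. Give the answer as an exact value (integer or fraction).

M_X(t) = 1/(2*(1 - e^(t)/2))
dM/dt = e^(t)/(e^(2*t) - 4*e^(t) + 4)
d^2M/dt^2 = (-e^(2*t) - 2*e^(t))/(e^(3*t) - 6*e^(2*t) + 12*e^(t) - 8)

E[X^2] = d^2M/dt^2 |_{t=0} = 3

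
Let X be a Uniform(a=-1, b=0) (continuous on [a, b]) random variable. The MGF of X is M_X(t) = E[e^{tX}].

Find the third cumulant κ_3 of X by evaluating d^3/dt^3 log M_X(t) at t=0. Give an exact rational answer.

M_X(t) = (1 - e^(-t))/t
K_X(t) = log M_X(t) = -log(t) + log(1 - e^(-t))
K^(3)(t) = (t^3*e^(2*t) + t^3*e^(t) - 2*e^(3*t) + 6*e^(2*t) - 6*e^(t) + 2)/(t^3*e^(3*t) - 3*t^3*e^(2*t) + 3*t^3*e^(t) - t^3)

κ_3 = K^(3)(0) = 0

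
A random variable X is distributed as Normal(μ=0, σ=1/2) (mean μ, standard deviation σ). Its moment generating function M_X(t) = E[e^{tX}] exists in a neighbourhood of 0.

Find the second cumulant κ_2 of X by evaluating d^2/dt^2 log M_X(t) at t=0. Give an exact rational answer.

M_X(t) = e^(t^2/8)
K_X(t) = log M_X(t) = t^2/8
dK/dt = t/4
d^2K/dt^2 = 1/4

κ_2 = d^2K/dt^2 |_{t=0} = 1/4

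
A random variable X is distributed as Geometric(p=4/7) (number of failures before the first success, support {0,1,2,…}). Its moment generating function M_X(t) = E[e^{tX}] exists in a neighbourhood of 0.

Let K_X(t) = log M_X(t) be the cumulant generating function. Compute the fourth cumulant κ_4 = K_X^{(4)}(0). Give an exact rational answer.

M_X(t) = 4/(7*(1 - 3*e^(t)/7))
K_X(t) = log M_X(t) = -log(1 - 3*e^(t)/7) - log(7) + 2*log(2)
dK/dt = -3*e^(t)/(3*e^(t) - 7)
d^2K/dt^2 = 21*e^(t)/(9*e^(2*t) - 42*e^(t) + 49)
d^3K/dt^3 = (-63*e^(2*t) - 147*e^(t))/(27*e^(3*t) - 189*e^(2*t) + 441*e^(t) - 343)
d^4K/dt^4 = (189*e^(3*t) + 1764*e^(2*t) + 1029*e^(t))/(81*e^(4*t) - 756*e^(3*t) + 2646*e^(2*t) - 4116*e^(t) + 2401)

κ_4 = d^4K/dt^4 |_{t=0} = 1491/128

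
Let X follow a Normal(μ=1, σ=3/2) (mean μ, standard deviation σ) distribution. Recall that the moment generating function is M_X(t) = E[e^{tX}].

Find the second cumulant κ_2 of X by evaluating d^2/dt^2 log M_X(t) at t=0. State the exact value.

M_X(t) = e^(9*t^2/8 + t)
K_X(t) = log M_X(t) = 9*t^2/8 + t
K′(t) = 9*t/4 + 1
K′′(t) = 9/4

κ_2 = K′′(0) = 9/4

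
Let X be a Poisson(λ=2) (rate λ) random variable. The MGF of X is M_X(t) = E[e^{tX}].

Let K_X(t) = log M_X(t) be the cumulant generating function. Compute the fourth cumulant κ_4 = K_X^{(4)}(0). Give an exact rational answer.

M_X(t) = e^(2*e^(t) - 2)
K_X(t) = log M_X(t) = 2*e^(t) - 2
dK/dt = 2*e^(t)
d^2K/dt^2 = 2*e^(t)
d^3K/dt^3 = 2*e^(t)
d^4K/dt^4 = 2*e^(t)

κ_4 = d^4K/dt^4 |_{t=0} = 2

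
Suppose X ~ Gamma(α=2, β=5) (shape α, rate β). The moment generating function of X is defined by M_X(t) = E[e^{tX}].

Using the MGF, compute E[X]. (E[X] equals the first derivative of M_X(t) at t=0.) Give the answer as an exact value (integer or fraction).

E[X] = M′(0) = 2/5

M_X(t) = 25/(5 - t)^2
M′(t) = -50/(t^3 - 15*t^2 + 75*t - 125)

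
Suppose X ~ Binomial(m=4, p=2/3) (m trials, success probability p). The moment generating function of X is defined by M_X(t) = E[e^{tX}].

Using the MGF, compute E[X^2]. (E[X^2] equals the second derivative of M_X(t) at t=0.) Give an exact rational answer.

E[X^2] = M′′(0) = 8

M_X(t) = (2*e^(t)/3 + 1/3)^4
M′(t) = 64*e^(4*t)/81 + 32*e^(3*t)/27 + 16*e^(2*t)/27 + 8*e^(t)/81
M′′(t) = 256*e^(4*t)/81 + 32*e^(3*t)/9 + 32*e^(2*t)/27 + 8*e^(t)/81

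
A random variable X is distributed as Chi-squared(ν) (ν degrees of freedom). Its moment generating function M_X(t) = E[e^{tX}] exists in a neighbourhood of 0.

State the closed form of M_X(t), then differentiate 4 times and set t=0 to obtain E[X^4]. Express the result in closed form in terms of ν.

M_X(t) = (1 - 2*t)^(-ν/2)
dM/dt = -ν/(2*t*(1 - 2*t)^(ν/2) - (1 - 2*t)^(ν/2))
d^2M/dt^2 = (ν^2 + 2*ν)/(4*t^2*(1 - 2*t)^(ν/2) - 4*t*(1 - 2*t)^(ν/2) + (1 - 2*t)^(ν/2))
d^3M/dt^3 = (-ν^3 - 6*ν^2 - 8*ν)/(8*t^3*(1 - 2*t)^(ν/2) - 12*t^2*(1 - 2*t)^(ν/2) + 6*t*(1 - 2*t)^(ν/2) - (1 - 2*t)^(ν/2))
d^4M/dt^4 = (ν^4 + 12*ν^3 + 44*ν^2 + 48*ν)/(16*t^4*(1 - 2*t)^(ν/2) - 32*t^3*(1 - 2*t)^(ν/2) + 24*t^2*(1 - 2*t)^(ν/2) - 8*t*(1 - 2*t)^(ν/2) + (1 - 2*t)^(ν/2))

E[X^4] = d^4M/dt^4 |_{t=0} = ν*(ν^3 + 12*ν^2 + 44*ν + 48)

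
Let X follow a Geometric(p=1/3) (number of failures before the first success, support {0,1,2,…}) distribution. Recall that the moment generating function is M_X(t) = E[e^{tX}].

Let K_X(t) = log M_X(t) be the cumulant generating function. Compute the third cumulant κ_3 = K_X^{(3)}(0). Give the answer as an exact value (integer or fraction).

M_X(t) = 1/(3*(1 - 2*e^(t)/3))
K_X(t) = log M_X(t) = -log(1 - 2*e^(t)/3) - log(3)
D^3[K](t) = (-12*e^(2*t) - 18*e^(t))/(8*e^(3*t) - 36*e^(2*t) + 54*e^(t) - 27)

κ_3 = D^3[K](0) = 30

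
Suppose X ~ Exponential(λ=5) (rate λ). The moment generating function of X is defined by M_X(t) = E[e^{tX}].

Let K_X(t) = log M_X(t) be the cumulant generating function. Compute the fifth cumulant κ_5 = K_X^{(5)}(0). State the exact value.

M_X(t) = 5/(5 - t)
K_X(t) = log M_X(t) = -log(5 - t) + log(5)
dK/dt = -1/(t - 5)
d^2K/dt^2 = 1/(t^2 - 10*t + 25)
d^3K/dt^3 = -2/(t^3 - 15*t^2 + 75*t - 125)
d^4K/dt^4 = 6/(t^4 - 20*t^3 + 150*t^2 - 500*t + 625)
d^5K/dt^5 = -24/(t^5 - 25*t^4 + 250*t^3 - 1250*t^2 + 3125*t - 3125)

κ_5 = d^5K/dt^5 |_{t=0} = 24/3125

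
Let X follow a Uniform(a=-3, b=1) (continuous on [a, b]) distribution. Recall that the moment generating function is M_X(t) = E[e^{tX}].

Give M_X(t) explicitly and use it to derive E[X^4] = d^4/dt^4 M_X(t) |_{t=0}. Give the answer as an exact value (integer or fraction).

E[X^4] = d^4M/dt^4 |_{t=0} = 61/5

M_X(t) = (e^(t) - e^(-3*t))/(4*t)
dM/dt = (t*e^(4*t) + 3*t - e^(4*t) + 1)*e^(-3*t)/(4*t^2)
d^2M/dt^2 = (t^2*e^(4*t) - 9*t^2 - 2*t*e^(4*t) - 6*t + 2*e^(4*t) - 2)*e^(-3*t)/(4*t^3)
d^3M/dt^3 = (t^3*e^(4*t) + 27*t^3 - 3*t^2*e^(4*t) + 27*t^2 + 6*t*e^(4*t) + 18*t - 6*e^(4*t) + 6)*e^(-3*t)/(4*t^4)
d^4M/dt^4 = (t^4*e^(4*t) - 81*t^4 - 4*t^3*e^(4*t) - 108*t^3 + 12*t^2*e^(4*t) - 108*t^2 - 24*t*e^(4*t) - 72*t + 24*e^(4*t) - 24)*e^(-3*t)/(4*t^5)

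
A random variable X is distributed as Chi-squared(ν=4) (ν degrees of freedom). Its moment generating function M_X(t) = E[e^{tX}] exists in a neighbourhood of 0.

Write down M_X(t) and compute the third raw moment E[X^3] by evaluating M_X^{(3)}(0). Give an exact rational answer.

E[X^3] = d^3M/dt^3 |_{t=0} = 192

M_X(t) = (1 - 2*t)^(-2)
dM/dt = -4/(8*t^3 - 12*t^2 + 6*t - 1)
d^2M/dt^2 = 24/(16*t^4 - 32*t^3 + 24*t^2 - 8*t + 1)
d^3M/dt^3 = -192/(32*t^5 - 80*t^4 + 80*t^3 - 40*t^2 + 10*t - 1)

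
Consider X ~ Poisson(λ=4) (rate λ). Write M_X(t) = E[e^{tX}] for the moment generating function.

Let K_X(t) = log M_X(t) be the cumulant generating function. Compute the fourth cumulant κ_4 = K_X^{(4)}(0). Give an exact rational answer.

M_X(t) = e^(4*e^(t) - 4)
K_X(t) = log M_X(t) = 4*e^(t) - 4
dK/dt = 4*e^(t)
d^2K/dt^2 = 4*e^(t)
d^3K/dt^3 = 4*e^(t)
d^4K/dt^4 = 4*e^(t)

κ_4 = d^4K/dt^4 |_{t=0} = 4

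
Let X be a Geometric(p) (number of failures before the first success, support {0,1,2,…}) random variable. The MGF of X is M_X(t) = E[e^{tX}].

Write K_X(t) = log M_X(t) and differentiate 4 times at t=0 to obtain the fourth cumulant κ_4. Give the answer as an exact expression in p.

M_X(t) = p/(-(1 - p)*e^(t) + 1)
K_X(t) = log M_X(t) = log(p) - log(-(1 - p)*e^(t) + 1)
K′(t) = (-p*e^(t) + e^(t))/(p*e^(t) - e^(t) + 1)
K′′(t) = (-p*e^(t) + e^(t))/(p^2*e^(2*t) - 2*p*e^(2*t) + 2*p*e^(t) + e^(2*t) - 2*e^(t) + 1)

κ_4 = K′′′′(0) = (-p^3 + 7*p^2 - 12*p + 6)/p^4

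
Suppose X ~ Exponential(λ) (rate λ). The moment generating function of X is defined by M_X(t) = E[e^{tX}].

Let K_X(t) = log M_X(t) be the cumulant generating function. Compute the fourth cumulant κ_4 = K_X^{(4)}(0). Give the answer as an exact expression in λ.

κ_4 = d^4K/dt^4 |_{t=0} = 6/λ^4

M_X(t) = λ/(λ - t)
K_X(t) = log M_X(t) = log(λ) - log(λ - t)
dK/dt = -1/(-λ + t)
d^2K/dt^2 = 1/(λ^2 - 2*λ*t + t^2)
d^3K/dt^3 = -2/(-λ^3 + 3*λ^2*t - 3*λ*t^2 + t^3)
d^4K/dt^4 = 6/(λ^4 - 4*λ^3*t + 6*λ^2*t^2 - 4*λ*t^3 + t^4)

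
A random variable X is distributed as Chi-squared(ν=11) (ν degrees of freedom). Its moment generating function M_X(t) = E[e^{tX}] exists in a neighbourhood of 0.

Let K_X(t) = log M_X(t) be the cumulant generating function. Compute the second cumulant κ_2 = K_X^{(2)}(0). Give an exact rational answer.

M_X(t) = (1 - 2*t)^(-11/2)
K_X(t) = log M_X(t) = -11*log(1 - 2*t)/2
K′(t) = -11/(2*t - 1)
K′′(t) = 22/(4*t^2 - 4*t + 1)

κ_2 = K′′(0) = 22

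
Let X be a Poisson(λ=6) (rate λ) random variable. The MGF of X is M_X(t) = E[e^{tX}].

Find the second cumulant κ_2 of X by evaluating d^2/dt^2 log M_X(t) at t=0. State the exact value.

M_X(t) = e^(6*e^(t) - 6)
K_X(t) = log M_X(t) = 6*e^(t) - 6
D^2[K](t) = 6*e^(t)

κ_2 = D^2[K](0) = 6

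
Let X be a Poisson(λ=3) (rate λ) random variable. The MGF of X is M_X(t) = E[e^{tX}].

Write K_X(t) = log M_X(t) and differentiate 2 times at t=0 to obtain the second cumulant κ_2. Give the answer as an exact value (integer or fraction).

κ_2 = D^2[K](0) = 3

M_X(t) = e^(3*e^(t) - 3)
K_X(t) = log M_X(t) = 3*e^(t) - 3
D^2[K](t) = 3*e^(t)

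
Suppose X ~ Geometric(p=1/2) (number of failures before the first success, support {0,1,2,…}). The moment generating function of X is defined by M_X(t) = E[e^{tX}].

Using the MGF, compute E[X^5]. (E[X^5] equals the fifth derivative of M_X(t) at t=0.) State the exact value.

E[X^5] = M′′′′′(0) = 541

M_X(t) = 1/(2*(1 - e^(t)/2))
M′(t) = e^(t)/(e^(2*t) - 4*e^(t) + 4)
M′′(t) = (-e^(2*t) - 2*e^(t))/(e^(3*t) - 6*e^(2*t) + 12*e^(t) - 8)
M′′′(t) = (e^(3*t) + 8*e^(2*t) + 4*e^(t))/(e^(4*t) - 8*e^(3*t) + 24*e^(2*t) - 32*e^(t) + 16)
M′′′′(t) = (-e^(4*t) - 22*e^(3*t) - 44*e^(2*t) - 8*e^(t))/(e^(5*t) - 10*e^(4*t) + 40*e^(3*t) - 80*e^(2*t) + 80*e^(t) - 32)
M′′′′′(t) = (e^(5*t) + 52*e^(4*t) + 264*e^(3*t) + 208*e^(2*t) + 16*e^(t))/(e^(6*t) - 12*e^(5*t) + 60*e^(4*t) - 160*e^(3*t) + 240*e^(2*t) - 192*e^(t) + 64)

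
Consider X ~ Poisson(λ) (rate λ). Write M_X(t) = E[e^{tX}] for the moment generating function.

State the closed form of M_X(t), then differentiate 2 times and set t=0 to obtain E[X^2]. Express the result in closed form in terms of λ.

M_X(t) = e^(λ*(e^(t) - 1))
dM/dt = λ*e^(-λ)*e^(t)*e^(λ*e^(t))
d^2M/dt^2 = (λ^2*e^(2*t)*e^(λ*e^(t)) + λ*e^(t)*e^(λ*e^(t)))*e^(-λ)

E[X^2] = d^2M/dt^2 |_{t=0} = λ*(λ + 1)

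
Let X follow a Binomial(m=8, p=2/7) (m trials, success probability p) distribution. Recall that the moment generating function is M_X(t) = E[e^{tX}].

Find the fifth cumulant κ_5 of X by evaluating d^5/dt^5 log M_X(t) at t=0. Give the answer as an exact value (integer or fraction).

κ_5 = K^(5)(0) = -17040/16807

M_X(t) = (2*e^(t)/7 + 5/7)^8
K_X(t) = log M_X(t) = 8*log(2*e^(t)/7 + 5/7)
K^(5)(t) = (-640*e^(4*t) + 17600*e^(3*t) - 44000*e^(2*t) + 10000*e^(t))/(32*e^(5*t) + 400*e^(4*t) + 2000*e^(3*t) + 5000*e^(2*t) + 6250*e^(t) + 3125)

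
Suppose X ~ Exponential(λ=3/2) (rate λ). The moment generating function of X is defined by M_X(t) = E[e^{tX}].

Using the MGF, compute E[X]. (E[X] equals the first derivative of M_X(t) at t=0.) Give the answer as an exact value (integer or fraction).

E[X] = M^(1)(0) = 2/3

M_X(t) = 3/(2*(3/2 - t))
M^(1)(t) = 6/(4*t^2 - 12*t + 9)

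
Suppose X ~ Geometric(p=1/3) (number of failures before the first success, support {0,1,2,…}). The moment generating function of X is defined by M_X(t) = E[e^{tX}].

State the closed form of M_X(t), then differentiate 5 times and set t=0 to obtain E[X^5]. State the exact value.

E[X^5] = M^(5)(0) = 9002

M_X(t) = 1/(3*(1 - 2*e^(t)/3))
M^(5)(t) = (32*e^(5*t) + 1248*e^(4*t) + 4752*e^(3*t) + 2808*e^(2*t) + 162*e^(t))/(64*e^(6*t) - 576*e^(5*t) + 2160*e^(4*t) - 4320*e^(3*t) + 4860*e^(2*t) - 2916*e^(t) + 729)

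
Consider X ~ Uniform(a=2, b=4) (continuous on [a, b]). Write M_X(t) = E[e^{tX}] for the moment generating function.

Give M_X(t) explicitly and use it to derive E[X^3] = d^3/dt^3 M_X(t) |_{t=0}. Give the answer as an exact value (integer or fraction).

M_X(t) = (e^(4*t) - e^(2*t))/(2*t)
D^3[M](t) = (32*t^3*e^(4*t) - 4*t^3*e^(2*t) - 24*t^2*e^(4*t) + 6*t^2*e^(2*t) + 12*t*e^(4*t) - 6*t*e^(2*t) - 3*e^(4*t) + 3*e^(2*t))/t^4

E[X^3] = D^3[M](0) = 30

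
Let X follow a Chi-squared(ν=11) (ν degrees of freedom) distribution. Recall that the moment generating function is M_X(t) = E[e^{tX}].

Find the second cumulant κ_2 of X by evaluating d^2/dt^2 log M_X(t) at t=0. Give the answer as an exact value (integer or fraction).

M_X(t) = (1 - 2*t)^(-11/2)
K_X(t) = log M_X(t) = -11*log(1 - 2*t)/2
K^(2)(t) = 22/(4*t^2 - 4*t + 1)

κ_2 = K^(2)(0) = 22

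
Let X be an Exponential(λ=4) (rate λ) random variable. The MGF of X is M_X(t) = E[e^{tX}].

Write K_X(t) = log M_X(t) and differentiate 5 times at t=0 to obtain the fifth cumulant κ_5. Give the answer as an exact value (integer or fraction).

M_X(t) = 4/(4 - t)
K_X(t) = log M_X(t) = -log(4 - t) + 2*log(2)
dK/dt = -1/(t - 4)
d^2K/dt^2 = 1/(t^2 - 8*t + 16)
d^3K/dt^3 = -2/(t^3 - 12*t^2 + 48*t - 64)
d^4K/dt^4 = 6/(t^4 - 16*t^3 + 96*t^2 - 256*t + 256)
d^5K/dt^5 = -24/(t^5 - 20*t^4 + 160*t^3 - 640*t^2 + 1280*t - 1024)

κ_5 = d^5K/dt^5 |_{t=0} = 3/128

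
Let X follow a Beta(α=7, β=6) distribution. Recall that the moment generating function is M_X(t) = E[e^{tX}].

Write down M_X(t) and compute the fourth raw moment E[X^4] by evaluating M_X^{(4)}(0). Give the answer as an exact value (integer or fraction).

E[X^4] = M′′′′(0) = 3/26

M_X(t) = ₁F₁(7; 13; t)
M′(t) = 7*₁F₁(8; 14; t)/13
M′′(t) = 4*₁F₁(9; 15; t)/13
M′′′(t) = 12*₁F₁(10; 16; t)/65
M′′′′(t) = 3*₁F₁(11; 17; t)/26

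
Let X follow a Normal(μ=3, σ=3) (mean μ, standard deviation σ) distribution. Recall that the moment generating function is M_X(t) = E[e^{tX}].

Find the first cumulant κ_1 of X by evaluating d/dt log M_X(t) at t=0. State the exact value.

κ_1 = D[K](0) = 3

M_X(t) = e^(9*t^2/2 + 3*t)
K_X(t) = log M_X(t) = 9*t^2/2 + 3*t
D[K](t) = 9*t + 3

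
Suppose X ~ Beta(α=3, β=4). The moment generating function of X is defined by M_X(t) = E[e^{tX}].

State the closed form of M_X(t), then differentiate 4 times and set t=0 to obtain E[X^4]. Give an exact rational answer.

E[X^4] = M^(4)(0) = 1/14

M_X(t) = ₁F₁(3; 7; t)
M^(4)(t) = ₁F₁(7; 11; t)/14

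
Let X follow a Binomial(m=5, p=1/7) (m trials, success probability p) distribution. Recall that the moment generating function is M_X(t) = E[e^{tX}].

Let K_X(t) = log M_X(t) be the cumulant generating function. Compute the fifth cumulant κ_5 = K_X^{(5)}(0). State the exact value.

M_X(t) = (e^(t)/7 + 6/7)^5
K_X(t) = log M_X(t) = 5*log(e^(t)/7 + 6/7)
K^(5)(t) = (-30*e^(4*t) + 1980*e^(3*t) - 11880*e^(2*t) + 6480*e^(t))/(e^(5*t) + 30*e^(4*t) + 360*e^(3*t) + 2160*e^(2*t) + 6480*e^(t) + 7776)

κ_5 = K^(5)(0) = -3450/16807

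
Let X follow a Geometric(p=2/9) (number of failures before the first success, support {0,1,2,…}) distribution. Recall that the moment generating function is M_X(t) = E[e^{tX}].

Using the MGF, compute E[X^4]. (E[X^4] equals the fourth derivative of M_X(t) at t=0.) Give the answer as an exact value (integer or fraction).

M_X(t) = 2/(9*(1 - 7*e^(t)/9))
M′(t) = 14*e^(t)/(49*e^(2*t) - 126*e^(t) + 81)
M′′(t) = (-98*e^(2*t) - 126*e^(t))/(343*e^(3*t) - 1323*e^(2*t) + 1701*e^(t) - 729)
M′′′(t) = (686*e^(3*t) + 3528*e^(2*t) + 1134*e^(t))/(2401*e^(4*t) - 12348*e^(3*t) + 23814*e^(2*t) - 20412*e^(t) + 6561)
M′′′′(t) = (-4802*e^(4*t) - 67914*e^(3*t) - 87318*e^(2*t) - 10206*e^(t))/(16807*e^(5*t) - 108045*e^(4*t) + 277830*e^(3*t) - 357210*e^(2*t) + 229635*e^(t) - 59049)

E[X^4] = M′′′′(0) = 5320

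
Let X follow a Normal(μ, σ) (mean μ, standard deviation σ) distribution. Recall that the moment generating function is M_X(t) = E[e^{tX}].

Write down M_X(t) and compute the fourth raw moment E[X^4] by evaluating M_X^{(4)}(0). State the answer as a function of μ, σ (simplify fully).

M_X(t) = e^(μ*t + σ^2*t^2/2)
dM/dt = μ*e^(μ*t)*e^(σ^2*t^2/2) + σ^2*t*e^(μ*t)*e^(σ^2*t^2/2)
d^2M/dt^2 = μ^2*e^(μ*t)*e^(σ^2*t^2/2) + 2*μ*σ^2*t*e^(μ*t)*e^(σ^2*t^2/2) + σ^4*t^2*e^(μ*t)*e^(σ^2*t^2/2) + σ^2*e^(μ*t)*e^(σ^2*t^2/2)

E[X^4] = d^4M/dt^4 |_{t=0} = μ^4 + 6*μ^2*σ^2 + 3*σ^4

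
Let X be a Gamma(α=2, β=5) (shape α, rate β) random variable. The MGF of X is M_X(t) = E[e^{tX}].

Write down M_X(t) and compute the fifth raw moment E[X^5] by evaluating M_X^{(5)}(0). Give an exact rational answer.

M_X(t) = 25/(5 - t)^2
D^5[M](t) = -18000/(t^7 - 35*t^6 + 525*t^5 - 4375*t^4 + 21875*t^3 - 65625*t^2 + 109375*t - 78125)

E[X^5] = D^5[M](0) = 144/625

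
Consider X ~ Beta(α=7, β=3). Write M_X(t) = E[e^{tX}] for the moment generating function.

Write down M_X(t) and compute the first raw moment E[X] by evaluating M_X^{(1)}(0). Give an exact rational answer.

M_X(t) = ₁F₁(7; 10; t)
M′(t) = 7*₁F₁(8; 11; t)/10

E[X] = M′(0) = 7/10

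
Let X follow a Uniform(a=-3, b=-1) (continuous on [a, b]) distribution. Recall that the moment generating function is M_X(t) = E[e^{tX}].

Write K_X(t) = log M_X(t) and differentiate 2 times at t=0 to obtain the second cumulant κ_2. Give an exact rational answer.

M_X(t) = (e^(-t) - e^(-3*t))/(2*t)
K_X(t) = log M_X(t) = -log(t) + log(e^(-t) - e^(-3*t)) - log(2)
D^2[K](t) = (-4*t^2*e^(2*t) + e^(4*t) - 2*e^(2*t) + 1)/(t^2*e^(4*t) - 2*t^2*e^(2*t) + t^2)

κ_2 = D^2[K](0) = 1/3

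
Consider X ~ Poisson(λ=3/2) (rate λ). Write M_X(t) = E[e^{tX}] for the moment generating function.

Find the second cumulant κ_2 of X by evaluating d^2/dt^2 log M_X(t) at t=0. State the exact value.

κ_2 = d^2K/dt^2 |_{t=0} = 3/2

M_X(t) = e^(3*e^(t)/2 - 3/2)
K_X(t) = log M_X(t) = 3*e^(t)/2 - 3/2
dK/dt = 3*e^(t)/2
d^2K/dt^2 = 3*e^(t)/2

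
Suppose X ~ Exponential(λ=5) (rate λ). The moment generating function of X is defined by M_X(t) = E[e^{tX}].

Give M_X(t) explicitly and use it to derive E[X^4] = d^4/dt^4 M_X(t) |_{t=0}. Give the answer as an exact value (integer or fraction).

E[X^4] = d^4M/dt^4 |_{t=0} = 24/625

M_X(t) = 5/(5 - t)
dM/dt = 5/(t^2 - 10*t + 25)
d^2M/dt^2 = -10/(t^3 - 15*t^2 + 75*t - 125)
d^3M/dt^3 = 30/(t^4 - 20*t^3 + 150*t^2 - 500*t + 625)
d^4M/dt^4 = -120/(t^5 - 25*t^4 + 250*t^3 - 1250*t^2 + 3125*t - 3125)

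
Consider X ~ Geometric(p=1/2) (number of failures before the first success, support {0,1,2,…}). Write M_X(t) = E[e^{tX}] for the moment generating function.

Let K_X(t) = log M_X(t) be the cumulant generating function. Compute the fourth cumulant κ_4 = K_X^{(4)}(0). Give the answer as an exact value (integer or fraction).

M_X(t) = 1/(2*(1 - e^(t)/2))
K_X(t) = log M_X(t) = -log(1 - e^(t)/2) - log(2)
K′(t) = -e^(t)/(e^(t) - 2)
K′′(t) = 2*e^(t)/(e^(2*t) - 4*e^(t) + 4)
K′′′(t) = (-2*e^(2*t) - 4*e^(t))/(e^(3*t) - 6*e^(2*t) + 12*e^(t) - 8)
K′′′′(t) = (2*e^(3*t) + 16*e^(2*t) + 8*e^(t))/(e^(4*t) - 8*e^(3*t) + 24*e^(2*t) - 32*e^(t) + 16)

κ_4 = K′′′′(0) = 26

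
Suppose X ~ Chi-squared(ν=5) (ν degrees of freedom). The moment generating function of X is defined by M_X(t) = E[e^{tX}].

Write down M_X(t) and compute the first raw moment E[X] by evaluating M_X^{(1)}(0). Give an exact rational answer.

E[X] = D[M](0) = 5

M_X(t) = (1 - 2*t)^(-5/2)
D[M](t) = -5/(8*t^3*√(1 - 2*t) - 12*t^2*√(1 - 2*t) + 6*t*√(1 - 2*t) - √(1 - 2*t))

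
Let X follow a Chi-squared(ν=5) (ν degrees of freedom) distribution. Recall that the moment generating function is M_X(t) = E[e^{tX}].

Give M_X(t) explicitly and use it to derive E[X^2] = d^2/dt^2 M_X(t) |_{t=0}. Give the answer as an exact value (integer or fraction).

M_X(t) = (1 - 2*t)^(-5/2)
dM/dt = -5/(8*t^3*√(1 - 2*t) - 12*t^2*√(1 - 2*t) + 6*t*√(1 - 2*t) - √(1 - 2*t))
d^2M/dt^2 = 35/(16*t^4*√(1 - 2*t) - 32*t^3*√(1 - 2*t) + 24*t^2*√(1 - 2*t) - 8*t*√(1 - 2*t) + √(1 - 2*t))

E[X^2] = d^2M/dt^2 |_{t=0} = 35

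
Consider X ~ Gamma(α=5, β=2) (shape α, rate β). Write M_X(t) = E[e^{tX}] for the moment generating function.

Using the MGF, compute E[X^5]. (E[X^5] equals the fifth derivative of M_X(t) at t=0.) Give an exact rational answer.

M_X(t) = 32/(2 - t)^5
dM/dt = 160/(t^6 - 12*t^5 + 60*t^4 - 160*t^3 + 240*t^2 - 192*t + 64)
d^2M/dt^2 = -960/(t^7 - 14*t^6 + 84*t^5 - 280*t^4 + 560*t^3 - 672*t^2 + 448*t - 128)
d^3M/dt^3 = 6720/(t^8 - 16*t^7 + 112*t^6 - 448*t^5 + 1120*t^4 - 1792*t^3 + 1792*t^2 - 1024*t + 256)
d^4M/dt^4 = -53760/(t^9 - 18*t^8 + 144*t^7 - 672*t^6 + 2016*t^5 - 4032*t^4 + 5376*t^3 - 4608*t^2 + 2304*t - 512)
d^5M/dt^5 = 483840/(t^10 - 20*t^9 + 180*t^8 - 960*t^7 + 3360*t^6 - 8064*t^5 + 13440*t^4 - 15360*t^3 + 11520*t^2 - 5120*t + 1024)

E[X^5] = d^5M/dt^5 |_{t=0} = 945/2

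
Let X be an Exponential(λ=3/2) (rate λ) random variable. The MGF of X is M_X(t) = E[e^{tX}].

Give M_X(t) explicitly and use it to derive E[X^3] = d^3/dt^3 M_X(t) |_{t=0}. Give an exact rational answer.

M_X(t) = 3/(2*(3/2 - t))
dM/dt = 6/(4*t^2 - 12*t + 9)
d^2M/dt^2 = -24/(8*t^3 - 36*t^2 + 54*t - 27)
d^3M/dt^3 = 144/(16*t^4 - 96*t^3 + 216*t^2 - 216*t + 81)

E[X^3] = d^3M/dt^3 |_{t=0} = 16/9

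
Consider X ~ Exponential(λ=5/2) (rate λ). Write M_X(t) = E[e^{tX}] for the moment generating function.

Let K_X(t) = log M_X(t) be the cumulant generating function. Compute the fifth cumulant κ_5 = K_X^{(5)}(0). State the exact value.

M_X(t) = 5/(2*(5/2 - t))
K_X(t) = log M_X(t) = -log(5/2 - t) - log(2) + log(5)
K^(5)(t) = -768/(32*t^5 - 400*t^4 + 2000*t^3 - 5000*t^2 + 6250*t - 3125)

κ_5 = K^(5)(0) = 768/3125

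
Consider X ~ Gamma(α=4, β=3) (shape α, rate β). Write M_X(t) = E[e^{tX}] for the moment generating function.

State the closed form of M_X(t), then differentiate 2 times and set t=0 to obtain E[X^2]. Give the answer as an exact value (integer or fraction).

M_X(t) = 81/(3 - t)^4
M′(t) = -324/(t^5 - 15*t^4 + 90*t^3 - 270*t^2 + 405*t - 243)
M′′(t) = 1620/(t^6 - 18*t^5 + 135*t^4 - 540*t^3 + 1215*t^2 - 1458*t + 729)

E[X^2] = M′′(0) = 20/9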